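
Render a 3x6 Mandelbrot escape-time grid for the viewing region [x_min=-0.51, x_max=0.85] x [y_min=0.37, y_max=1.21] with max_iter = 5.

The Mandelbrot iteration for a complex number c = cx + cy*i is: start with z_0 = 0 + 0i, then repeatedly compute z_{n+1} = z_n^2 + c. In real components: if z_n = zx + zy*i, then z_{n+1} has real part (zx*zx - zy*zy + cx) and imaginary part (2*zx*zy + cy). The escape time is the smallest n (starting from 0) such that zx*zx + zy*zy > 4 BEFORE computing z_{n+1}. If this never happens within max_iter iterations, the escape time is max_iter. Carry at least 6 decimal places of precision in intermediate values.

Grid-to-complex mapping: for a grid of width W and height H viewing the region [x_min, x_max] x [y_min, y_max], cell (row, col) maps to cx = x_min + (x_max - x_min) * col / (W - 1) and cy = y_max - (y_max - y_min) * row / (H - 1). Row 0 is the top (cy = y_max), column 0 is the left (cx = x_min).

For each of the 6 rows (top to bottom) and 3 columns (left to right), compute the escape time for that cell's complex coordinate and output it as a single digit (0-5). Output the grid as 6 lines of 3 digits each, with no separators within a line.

(row=0, col=0): c = -0.5100 + 1.2100i → escape time 3
(row=0, col=1): c = 0.1700 + 1.2100i → escape time 2
(row=0, col=2): c = 0.8500 + 1.2100i → escape time 2
(row=1, col=0): c = -0.5100 + 1.0420i → escape time 4
(row=1, col=1): c = 0.1700 + 1.0420i → escape time 4
(row=1, col=2): c = 0.8500 + 1.0420i → escape time 2
(row=2, col=0): c = -0.5100 + 0.8740i → escape time 4
(row=2, col=1): c = 0.1700 + 0.8740i → escape time 5
(row=2, col=2): c = 0.8500 + 0.8740i → escape time 2
(row=3, col=0): c = -0.5100 + 0.7060i → escape time 5
(row=3, col=1): c = 0.1700 + 0.7060i → escape time 5
(row=3, col=2): c = 0.8500 + 0.7060i → escape time 2
(row=4, col=0): c = -0.5100 + 0.5380i → escape time 5
(row=4, col=1): c = 0.1700 + 0.5380i → escape time 5
(row=4, col=2): c = 0.8500 + 0.5380i → escape time 3
(row=5, col=0): c = -0.5100 + 0.3700i → escape time 5
(row=5, col=1): c = 0.1700 + 0.3700i → escape time 5
(row=5, col=2): c = 0.8500 + 0.3700i → escape time 3

Answer: 322
442
452
552
553
553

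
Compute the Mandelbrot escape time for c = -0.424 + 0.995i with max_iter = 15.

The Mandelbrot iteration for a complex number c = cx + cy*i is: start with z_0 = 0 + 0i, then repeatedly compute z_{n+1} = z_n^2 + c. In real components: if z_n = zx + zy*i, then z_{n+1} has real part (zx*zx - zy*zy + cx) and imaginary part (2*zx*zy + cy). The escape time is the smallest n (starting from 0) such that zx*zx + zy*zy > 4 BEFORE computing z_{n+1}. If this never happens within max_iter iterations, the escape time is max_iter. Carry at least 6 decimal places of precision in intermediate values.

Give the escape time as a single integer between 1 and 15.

Answer: 4

Derivation:
z_0 = 0 + 0i, c = -0.4240 + 0.9950i
Iter 1: z = -0.4240 + 0.9950i, |z|^2 = 1.1698
Iter 2: z = -1.2342 + 0.1512i, |z|^2 = 1.5462
Iter 3: z = 1.0765 + 0.6217i, |z|^2 = 1.5453
Iter 4: z = 0.3484 + 2.3334i, |z|^2 = 5.5663
Escaped at iteration 4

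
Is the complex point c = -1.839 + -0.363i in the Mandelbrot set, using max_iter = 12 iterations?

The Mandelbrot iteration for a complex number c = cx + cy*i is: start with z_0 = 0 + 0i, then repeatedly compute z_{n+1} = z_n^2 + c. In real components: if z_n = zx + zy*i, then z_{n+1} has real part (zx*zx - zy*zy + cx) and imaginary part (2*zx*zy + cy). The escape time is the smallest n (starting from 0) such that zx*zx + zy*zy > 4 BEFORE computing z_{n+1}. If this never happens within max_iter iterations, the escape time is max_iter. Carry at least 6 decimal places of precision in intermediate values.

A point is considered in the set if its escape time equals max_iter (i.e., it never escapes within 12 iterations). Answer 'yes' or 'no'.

Answer: no

Derivation:
z_0 = 0 + 0i, c = -1.8390 + -0.3630i
Iter 1: z = -1.8390 + -0.3630i, |z|^2 = 3.5137
Iter 2: z = 1.4112 + 0.9721i, |z|^2 = 2.9364
Iter 3: z = -0.7927 + 2.3806i, |z|^2 = 6.2956
Escaped at iteration 3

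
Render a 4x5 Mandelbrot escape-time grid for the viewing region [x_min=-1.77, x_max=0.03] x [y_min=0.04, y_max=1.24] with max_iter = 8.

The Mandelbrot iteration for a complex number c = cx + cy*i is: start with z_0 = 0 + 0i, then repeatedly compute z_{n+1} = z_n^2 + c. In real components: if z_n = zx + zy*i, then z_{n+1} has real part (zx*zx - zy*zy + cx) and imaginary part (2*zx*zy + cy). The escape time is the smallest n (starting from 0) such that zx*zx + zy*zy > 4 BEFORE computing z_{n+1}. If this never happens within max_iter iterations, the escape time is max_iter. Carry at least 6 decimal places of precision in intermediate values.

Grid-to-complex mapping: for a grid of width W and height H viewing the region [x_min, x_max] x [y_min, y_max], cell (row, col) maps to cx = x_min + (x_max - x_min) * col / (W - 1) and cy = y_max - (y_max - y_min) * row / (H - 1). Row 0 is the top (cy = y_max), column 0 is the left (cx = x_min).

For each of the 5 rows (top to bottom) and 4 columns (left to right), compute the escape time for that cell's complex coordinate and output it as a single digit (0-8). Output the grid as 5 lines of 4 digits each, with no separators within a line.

(row=0, col=0): c = -1.7700 + 1.2400i → escape time 1
(row=0, col=1): c = -1.1700 + 1.2400i → escape time 2
(row=0, col=2): c = -0.5700 + 1.2400i → escape time 3
(row=0, col=3): c = 0.0300 + 1.2400i → escape time 3
(row=1, col=0): c = -1.7700 + 0.9400i → escape time 1
(row=1, col=1): c = -1.1700 + 0.9400i → escape time 3
(row=1, col=2): c = -0.5700 + 0.9400i → escape time 4
(row=1, col=3): c = 0.0300 + 0.9400i → escape time 6
(row=2, col=0): c = -1.7700 + 0.6400i → escape time 3
(row=2, col=1): c = -1.1700 + 0.6400i → escape time 3
(row=2, col=2): c = -0.5700 + 0.6400i → escape time 8
(row=2, col=3): c = 0.0300 + 0.6400i → escape time 8
(row=3, col=0): c = -1.7700 + 0.3400i → escape time 3
(row=3, col=1): c = -1.1700 + 0.3400i → escape time 8
(row=3, col=2): c = -0.5700 + 0.3400i → escape time 8
(row=3, col=3): c = 0.0300 + 0.3400i → escape time 8
(row=4, col=0): c = -1.7700 + 0.0400i → escape time 8
(row=4, col=1): c = -1.1700 + 0.0400i → escape time 8
(row=4, col=2): c = -0.5700 + 0.0400i → escape time 8
(row=4, col=3): c = 0.0300 + 0.0400i → escape time 8

Answer: 1233
1346
3388
3888
8888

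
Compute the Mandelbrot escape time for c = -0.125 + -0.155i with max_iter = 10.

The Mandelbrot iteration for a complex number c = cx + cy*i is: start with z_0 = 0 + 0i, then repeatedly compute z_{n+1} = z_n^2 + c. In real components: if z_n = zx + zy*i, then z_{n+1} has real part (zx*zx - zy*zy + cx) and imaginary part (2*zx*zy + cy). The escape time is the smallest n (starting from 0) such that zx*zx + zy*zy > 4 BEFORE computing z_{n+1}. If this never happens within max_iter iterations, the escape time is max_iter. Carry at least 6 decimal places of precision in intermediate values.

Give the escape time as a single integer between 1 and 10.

Answer: 10

Derivation:
z_0 = 0 + 0i, c = -0.1250 + -0.1550i
Iter 1: z = -0.1250 + -0.1550i, |z|^2 = 0.0397
Iter 2: z = -0.1334 + -0.1162i, |z|^2 = 0.0313
Iter 3: z = -0.1207 + -0.1240i, |z|^2 = 0.0299
Iter 4: z = -0.1258 + -0.1251i, |z|^2 = 0.0315
Iter 5: z = -0.1248 + -0.1235i, |z|^2 = 0.0308
Iter 6: z = -0.1247 + -0.1242i, |z|^2 = 0.0310
Iter 7: z = -0.1249 + -0.1240i, |z|^2 = 0.0310
Iter 8: z = -0.1248 + -0.1240i, |z|^2 = 0.0310
Iter 9: z = -0.1248 + -0.1240i, |z|^2 = 0.0310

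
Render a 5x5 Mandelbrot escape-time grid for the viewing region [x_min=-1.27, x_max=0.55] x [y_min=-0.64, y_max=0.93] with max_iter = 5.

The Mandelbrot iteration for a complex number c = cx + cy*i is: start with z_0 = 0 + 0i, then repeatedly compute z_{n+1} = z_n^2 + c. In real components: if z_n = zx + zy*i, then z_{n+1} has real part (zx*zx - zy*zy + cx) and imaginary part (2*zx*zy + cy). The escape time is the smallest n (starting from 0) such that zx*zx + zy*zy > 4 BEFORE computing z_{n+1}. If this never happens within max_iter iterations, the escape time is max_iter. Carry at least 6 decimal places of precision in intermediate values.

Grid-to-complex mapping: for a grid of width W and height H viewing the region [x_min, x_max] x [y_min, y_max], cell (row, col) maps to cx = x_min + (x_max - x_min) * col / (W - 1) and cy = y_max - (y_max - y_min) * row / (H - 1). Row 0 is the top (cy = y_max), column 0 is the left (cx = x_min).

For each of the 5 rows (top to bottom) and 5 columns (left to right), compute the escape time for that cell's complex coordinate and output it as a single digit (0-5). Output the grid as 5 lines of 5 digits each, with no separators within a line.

(row=0, col=0): c = -1.2700 + 0.9300i → escape time 3
(row=0, col=1): c = -0.8150 + 0.9300i → escape time 3
(row=0, col=2): c = -0.3600 + 0.9300i → escape time 5
(row=0, col=3): c = 0.0950 + 0.9300i → escape time 5
(row=0, col=4): c = 0.5500 + 0.9300i → escape time 3
(row=1, col=0): c = -1.2700 + 0.5375i → escape time 3
(row=1, col=1): c = -0.8150 + 0.5375i → escape time 5
(row=1, col=2): c = -0.3600 + 0.5375i → escape time 5
(row=1, col=3): c = 0.0950 + 0.5375i → escape time 5
(row=1, col=4): c = 0.5500 + 0.5375i → escape time 4
(row=2, col=0): c = -1.2700 + 0.1450i → escape time 5
(row=2, col=1): c = -0.8150 + 0.1450i → escape time 5
(row=2, col=2): c = -0.3600 + 0.1450i → escape time 5
(row=2, col=3): c = 0.0950 + 0.1450i → escape time 5
(row=2, col=4): c = 0.5500 + 0.1450i → escape time 4
(row=3, col=0): c = -1.2700 + -0.2475i → escape time 5
(row=3, col=1): c = -0.8150 + -0.2475i → escape time 5
(row=3, col=2): c = -0.3600 + -0.2475i → escape time 5
(row=3, col=3): c = 0.0950 + -0.2475i → escape time 5
(row=3, col=4): c = 0.5500 + -0.2475i → escape time 4
(row=4, col=0): c = -1.2700 + -0.6400i → escape time 3
(row=4, col=1): c = -0.8150 + -0.6400i → escape time 5
(row=4, col=2): c = -0.3600 + -0.6400i → escape time 5
(row=4, col=3): c = 0.0950 + -0.6400i → escape time 5
(row=4, col=4): c = 0.5500 + -0.6400i → escape time 3

Answer: 33553
35554
55554
55554
35553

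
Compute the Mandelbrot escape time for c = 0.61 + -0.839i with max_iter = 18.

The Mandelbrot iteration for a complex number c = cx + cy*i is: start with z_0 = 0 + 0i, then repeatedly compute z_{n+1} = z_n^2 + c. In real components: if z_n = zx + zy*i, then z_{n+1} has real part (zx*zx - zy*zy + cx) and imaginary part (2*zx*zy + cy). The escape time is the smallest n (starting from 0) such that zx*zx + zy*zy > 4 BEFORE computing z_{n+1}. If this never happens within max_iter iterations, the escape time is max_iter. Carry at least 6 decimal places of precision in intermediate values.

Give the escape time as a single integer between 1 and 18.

z_0 = 0 + 0i, c = 0.6100 + -0.8390i
Iter 1: z = 0.6100 + -0.8390i, |z|^2 = 1.0760
Iter 2: z = 0.2782 + -1.8626i, |z|^2 = 3.5466
Iter 3: z = -2.7818 + -1.8753i, |z|^2 = 11.2551
Escaped at iteration 3

Answer: 3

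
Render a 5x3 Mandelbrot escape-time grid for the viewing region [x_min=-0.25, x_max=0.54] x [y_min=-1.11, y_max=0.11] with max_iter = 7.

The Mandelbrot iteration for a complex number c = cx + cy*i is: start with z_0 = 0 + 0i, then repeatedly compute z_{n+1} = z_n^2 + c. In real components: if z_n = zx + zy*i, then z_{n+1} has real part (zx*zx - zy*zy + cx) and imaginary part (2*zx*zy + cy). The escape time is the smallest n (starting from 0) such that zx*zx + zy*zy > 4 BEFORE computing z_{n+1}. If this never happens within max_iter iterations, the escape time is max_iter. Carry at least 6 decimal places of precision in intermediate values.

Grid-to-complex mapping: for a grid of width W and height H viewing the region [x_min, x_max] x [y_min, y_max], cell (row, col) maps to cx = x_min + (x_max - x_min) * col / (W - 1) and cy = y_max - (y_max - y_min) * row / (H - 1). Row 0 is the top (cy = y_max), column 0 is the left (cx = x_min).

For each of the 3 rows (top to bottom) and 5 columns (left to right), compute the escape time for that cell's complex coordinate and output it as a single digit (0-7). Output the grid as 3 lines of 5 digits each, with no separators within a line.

(row=0, col=0): c = -0.2500 + 0.1100i → escape time 7
(row=0, col=1): c = -0.0525 + 0.1100i → escape time 7
(row=0, col=2): c = 0.1450 + 0.1100i → escape time 7
(row=0, col=3): c = 0.3425 + 0.1100i → escape time 7
(row=0, col=4): c = 0.5400 + 0.1100i → escape time 4
(row=1, col=0): c = -0.2500 + -0.5000i → escape time 7
(row=1, col=1): c = -0.0525 + -0.5000i → escape time 7
(row=1, col=2): c = 0.1450 + -0.5000i → escape time 7
(row=1, col=3): c = 0.3425 + -0.5000i → escape time 7
(row=1, col=4): c = 0.5400 + -0.5000i → escape time 4
(row=2, col=0): c = -0.2500 + -1.1100i → escape time 5
(row=2, col=1): c = -0.0525 + -1.1100i → escape time 5
(row=2, col=2): c = 0.1450 + -1.1100i → escape time 3
(row=2, col=3): c = 0.3425 + -1.1100i → escape time 2
(row=2, col=4): c = 0.5400 + -1.1100i → escape time 2

Answer: 77774
77774
55322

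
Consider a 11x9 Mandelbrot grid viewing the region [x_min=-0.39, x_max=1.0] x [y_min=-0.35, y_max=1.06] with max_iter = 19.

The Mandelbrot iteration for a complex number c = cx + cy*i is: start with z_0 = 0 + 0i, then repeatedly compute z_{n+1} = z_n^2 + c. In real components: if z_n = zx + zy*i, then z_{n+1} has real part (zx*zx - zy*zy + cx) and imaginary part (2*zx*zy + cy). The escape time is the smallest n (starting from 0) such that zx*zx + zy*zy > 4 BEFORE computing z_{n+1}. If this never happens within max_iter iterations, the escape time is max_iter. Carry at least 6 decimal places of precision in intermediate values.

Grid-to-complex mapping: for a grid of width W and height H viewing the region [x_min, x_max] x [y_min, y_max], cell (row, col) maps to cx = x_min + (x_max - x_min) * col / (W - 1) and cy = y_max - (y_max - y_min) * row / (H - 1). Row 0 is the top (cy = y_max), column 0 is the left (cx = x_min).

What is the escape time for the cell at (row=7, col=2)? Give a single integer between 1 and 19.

z_0 = 0 + 0i, c = -0.1120 + -0.1738i
Iter 1: z = -0.1120 + -0.1738i, |z|^2 = 0.0427
Iter 2: z = -0.1296 + -0.1348i, |z|^2 = 0.0350
Iter 3: z = -0.1134 + -0.1388i, |z|^2 = 0.0321
Iter 4: z = -0.1184 + -0.1423i, |z|^2 = 0.0343
Iter 5: z = -0.1182 + -0.1401i, |z|^2 = 0.0336
Iter 6: z = -0.1176 + -0.1406i, |z|^2 = 0.0336
Iter 7: z = -0.1179 + -0.1407i, |z|^2 = 0.0337
Iter 8: z = -0.1179 + -0.1406i, |z|^2 = 0.0337
Iter 9: z = -0.1179 + -0.1406i, |z|^2 = 0.0337
Iter 10: z = -0.1179 + -0.1406i, |z|^2 = 0.0337
Iter 11: z = -0.1179 + -0.1406i, |z|^2 = 0.0337
Iter 12: z = -0.1179 + -0.1406i, |z|^2 = 0.0337
Iter 13: z = -0.1179 + -0.1406i, |z|^2 = 0.0337
Iter 14: z = -0.1179 + -0.1406i, |z|^2 = 0.0337
Iter 15: z = -0.1179 + -0.1406i, |z|^2 = 0.0337
Iter 16: z = -0.1179 + -0.1406i, |z|^2 = 0.0337
Iter 17: z = -0.1179 + -0.1406i, |z|^2 = 0.0337
Iter 18: z = -0.1179 + -0.1406i, |z|^2 = 0.0337

Answer: 19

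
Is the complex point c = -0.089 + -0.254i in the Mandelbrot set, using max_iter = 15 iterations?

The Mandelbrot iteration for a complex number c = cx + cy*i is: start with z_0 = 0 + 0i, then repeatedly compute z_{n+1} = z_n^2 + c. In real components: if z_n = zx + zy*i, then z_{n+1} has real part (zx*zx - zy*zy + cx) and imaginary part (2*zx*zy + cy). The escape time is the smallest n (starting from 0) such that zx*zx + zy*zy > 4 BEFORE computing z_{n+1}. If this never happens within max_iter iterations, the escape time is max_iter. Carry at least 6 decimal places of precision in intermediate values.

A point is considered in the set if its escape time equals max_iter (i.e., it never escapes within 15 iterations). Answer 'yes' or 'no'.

z_0 = 0 + 0i, c = -0.0890 + -0.2540i
Iter 1: z = -0.0890 + -0.2540i, |z|^2 = 0.0724
Iter 2: z = -0.1456 + -0.2088i, |z|^2 = 0.0648
Iter 3: z = -0.1114 + -0.1932i, |z|^2 = 0.0497
Iter 4: z = -0.1139 + -0.2110i, |z|^2 = 0.0575
Iter 5: z = -0.1205 + -0.2059i, |z|^2 = 0.0569
Iter 6: z = -0.1169 + -0.2044i, |z|^2 = 0.0554
Iter 7: z = -0.1171 + -0.2062i, |z|^2 = 0.0562
Iter 8: z = -0.1178 + -0.2057i, |z|^2 = 0.0562
Iter 9: z = -0.1174 + -0.2055i, |z|^2 = 0.0560
Iter 10: z = -0.1175 + -0.2057i, |z|^2 = 0.0561
Iter 11: z = -0.1175 + -0.2057i, |z|^2 = 0.0561
Iter 12: z = -0.1175 + -0.2057i, |z|^2 = 0.0561
Iter 13: z = -0.1175 + -0.2057i, |z|^2 = 0.0561
Iter 14: z = -0.1175 + -0.2057i, |z|^2 = 0.0561
Did not escape in 15 iterations → in set

Answer: yes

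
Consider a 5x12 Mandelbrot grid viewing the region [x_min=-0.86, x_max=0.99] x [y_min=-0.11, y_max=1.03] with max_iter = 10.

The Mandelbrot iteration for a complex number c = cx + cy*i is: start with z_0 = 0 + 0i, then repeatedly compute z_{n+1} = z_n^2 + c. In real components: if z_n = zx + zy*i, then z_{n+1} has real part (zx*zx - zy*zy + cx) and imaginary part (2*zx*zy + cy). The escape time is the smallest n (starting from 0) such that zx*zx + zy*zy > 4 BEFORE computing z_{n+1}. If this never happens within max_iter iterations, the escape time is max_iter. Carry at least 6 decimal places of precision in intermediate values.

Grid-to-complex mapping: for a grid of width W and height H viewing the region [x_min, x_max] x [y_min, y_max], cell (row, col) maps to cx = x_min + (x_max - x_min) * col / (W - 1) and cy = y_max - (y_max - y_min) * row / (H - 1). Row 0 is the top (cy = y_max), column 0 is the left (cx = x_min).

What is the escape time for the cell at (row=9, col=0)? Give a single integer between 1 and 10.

z_0 = 0 + 0i, c = -0.8600 + 0.0973i
Iter 1: z = -0.8600 + 0.0973i, |z|^2 = 0.7491
Iter 2: z = -0.1299 + -0.0700i, |z|^2 = 0.0218
Iter 3: z = -0.8480 + 0.1155i, |z|^2 = 0.7325
Iter 4: z = -0.1542 + -0.0986i, |z|^2 = 0.0335
Iter 5: z = -0.8459 + 0.1277i, |z|^2 = 0.7319
Iter 6: z = -0.1607 + -0.1187i, |z|^2 = 0.0399
Iter 7: z = -0.8483 + 0.1354i, |z|^2 = 0.7379
Iter 8: z = -0.1588 + -0.1325i, |z|^2 = 0.0428
Iter 9: z = -0.8523 + 0.1393i, |z|^2 = 0.7459

Answer: 10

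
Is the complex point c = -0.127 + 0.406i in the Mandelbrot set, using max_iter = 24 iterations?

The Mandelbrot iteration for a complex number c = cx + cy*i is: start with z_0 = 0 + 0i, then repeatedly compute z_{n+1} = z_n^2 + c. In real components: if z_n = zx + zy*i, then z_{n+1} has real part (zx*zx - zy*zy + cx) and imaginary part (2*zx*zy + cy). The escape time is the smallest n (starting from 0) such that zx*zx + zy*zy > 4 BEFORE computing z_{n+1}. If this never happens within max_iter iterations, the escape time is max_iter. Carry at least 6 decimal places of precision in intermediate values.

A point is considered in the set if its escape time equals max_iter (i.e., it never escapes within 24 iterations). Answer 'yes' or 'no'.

z_0 = 0 + 0i, c = -0.1270 + 0.4060i
Iter 1: z = -0.1270 + 0.4060i, |z|^2 = 0.1810
Iter 2: z = -0.2757 + 0.3029i, |z|^2 = 0.1677
Iter 3: z = -0.1427 + 0.2390i, |z|^2 = 0.0775
Iter 4: z = -0.1637 + 0.3378i, |z|^2 = 0.1409
Iter 5: z = -0.2143 + 0.2954i, |z|^2 = 0.1332
Iter 6: z = -0.1683 + 0.2794i, |z|^2 = 0.1064
Iter 7: z = -0.1767 + 0.3119i, |z|^2 = 0.1285
Iter 8: z = -0.1931 + 0.2957i, |z|^2 = 0.1247
Iter 9: z = -0.1772 + 0.2918i, |z|^2 = 0.1165
Iter 10: z = -0.1808 + 0.3026i, |z|^2 = 0.1242
Iter 11: z = -0.1859 + 0.2966i, |z|^2 = 0.1225
Iter 12: z = -0.1804 + 0.2957i, |z|^2 = 0.1200
Iter 13: z = -0.1819 + 0.2993i, |z|^2 = 0.1227
Iter 14: z = -0.1835 + 0.2971i, |z|^2 = 0.1219
Iter 15: z = -0.1816 + 0.2970i, |z|^2 = 0.1212
Iter 16: z = -0.1822 + 0.2981i, |z|^2 = 0.1221
Iter 17: z = -0.1827 + 0.2974i, |z|^2 = 0.1218
Iter 18: z = -0.1820 + 0.2974i, |z|^2 = 0.1216
Iter 19: z = -0.1823 + 0.2977i, |z|^2 = 0.1219
Iter 20: z = -0.1824 + 0.2975i, |z|^2 = 0.1218
Iter 21: z = -0.1822 + 0.2975i, |z|^2 = 0.1217
Iter 22: z = -0.1823 + 0.2976i, |z|^2 = 0.1218
Iter 23: z = -0.1823 + 0.2975i, |z|^2 = 0.1218
Did not escape in 24 iterations → in set

Answer: yes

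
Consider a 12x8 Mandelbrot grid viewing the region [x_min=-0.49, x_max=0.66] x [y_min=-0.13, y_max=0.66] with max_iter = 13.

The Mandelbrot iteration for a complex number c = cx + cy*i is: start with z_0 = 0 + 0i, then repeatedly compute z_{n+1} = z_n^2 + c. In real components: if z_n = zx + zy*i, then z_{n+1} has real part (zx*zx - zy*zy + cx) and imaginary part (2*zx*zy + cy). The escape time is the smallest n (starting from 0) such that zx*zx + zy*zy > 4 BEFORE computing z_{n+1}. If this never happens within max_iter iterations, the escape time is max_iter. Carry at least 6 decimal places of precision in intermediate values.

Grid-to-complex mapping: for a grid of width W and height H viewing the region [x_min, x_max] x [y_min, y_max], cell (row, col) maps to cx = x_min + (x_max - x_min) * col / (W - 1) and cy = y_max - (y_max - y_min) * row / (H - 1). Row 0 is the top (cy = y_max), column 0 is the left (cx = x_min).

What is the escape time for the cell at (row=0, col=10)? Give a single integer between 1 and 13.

z_0 = 0 + 0i, c = 0.5555 + 0.6600i
Iter 1: z = 0.5555 + 0.6600i, |z|^2 = 0.7441
Iter 2: z = 0.4284 + 1.3932i, |z|^2 = 2.1245
Iter 3: z = -1.2020 + 1.8537i, |z|^2 = 4.8809
Escaped at iteration 3

Answer: 3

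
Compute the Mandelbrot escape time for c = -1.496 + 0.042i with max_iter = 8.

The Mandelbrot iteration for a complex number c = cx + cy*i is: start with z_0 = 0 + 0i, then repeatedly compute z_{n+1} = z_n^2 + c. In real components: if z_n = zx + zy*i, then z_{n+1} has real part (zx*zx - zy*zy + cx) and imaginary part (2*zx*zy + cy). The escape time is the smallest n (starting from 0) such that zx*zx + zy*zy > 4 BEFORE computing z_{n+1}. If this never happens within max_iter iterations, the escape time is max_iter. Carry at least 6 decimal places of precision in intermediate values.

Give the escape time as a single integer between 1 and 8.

Answer: 8

Derivation:
z_0 = 0 + 0i, c = -1.4960 + 0.0420i
Iter 1: z = -1.4960 + 0.0420i, |z|^2 = 2.2398
Iter 2: z = 0.7403 + -0.0837i, |z|^2 = 0.5550
Iter 3: z = -0.9550 + -0.0819i, |z|^2 = 0.9188
Iter 4: z = -0.5906 + 0.1984i, |z|^2 = 0.3882
Iter 5: z = -1.1865 + -0.1923i, |z|^2 = 1.4448
Iter 6: z = -0.1252 + 0.4984i, |z|^2 = 0.2641
Iter 7: z = -1.7287 + -0.0828i, |z|^2 = 2.9953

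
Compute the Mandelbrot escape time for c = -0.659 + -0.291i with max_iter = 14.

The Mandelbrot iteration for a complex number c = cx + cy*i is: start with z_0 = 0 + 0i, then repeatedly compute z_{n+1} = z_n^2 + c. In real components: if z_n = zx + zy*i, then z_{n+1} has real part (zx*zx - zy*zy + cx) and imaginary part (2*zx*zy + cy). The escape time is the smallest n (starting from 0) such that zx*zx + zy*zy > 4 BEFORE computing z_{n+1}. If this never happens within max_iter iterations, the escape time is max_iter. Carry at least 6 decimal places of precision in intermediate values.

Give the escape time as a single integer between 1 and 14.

Answer: 14

Derivation:
z_0 = 0 + 0i, c = -0.6590 + -0.2910i
Iter 1: z = -0.6590 + -0.2910i, |z|^2 = 0.5190
Iter 2: z = -0.3094 + 0.0925i, |z|^2 = 0.1043
Iter 3: z = -0.5718 + -0.3483i, |z|^2 = 0.4483
Iter 4: z = -0.4533 + 0.1073i, |z|^2 = 0.2170
Iter 5: z = -0.4650 + -0.3883i, |z|^2 = 0.3670
Iter 6: z = -0.5935 + 0.0701i, |z|^2 = 0.3572
Iter 7: z = -0.3117 + -0.3742i, |z|^2 = 0.2372
Iter 8: z = -0.7019 + -0.0577i, |z|^2 = 0.4960
Iter 9: z = -0.1697 + -0.2100i, |z|^2 = 0.0729
Iter 10: z = -0.6743 + -0.2198i, |z|^2 = 0.5030
Iter 11: z = -0.2526 + 0.0054i, |z|^2 = 0.0638
Iter 12: z = -0.5952 + -0.2937i, |z|^2 = 0.4406
Iter 13: z = -0.3910 + 0.0586i, |z|^2 = 0.1563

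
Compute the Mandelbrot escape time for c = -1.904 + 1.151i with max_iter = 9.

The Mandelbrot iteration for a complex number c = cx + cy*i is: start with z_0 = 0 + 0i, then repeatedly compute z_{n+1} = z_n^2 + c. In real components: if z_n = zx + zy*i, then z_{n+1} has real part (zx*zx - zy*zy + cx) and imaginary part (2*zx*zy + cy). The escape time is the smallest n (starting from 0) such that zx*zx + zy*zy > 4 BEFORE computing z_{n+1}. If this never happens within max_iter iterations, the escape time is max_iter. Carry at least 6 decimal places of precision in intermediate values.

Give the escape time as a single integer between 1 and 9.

z_0 = 0 + 0i, c = -1.9040 + 1.1510i
Iter 1: z = -1.9040 + 1.1510i, |z|^2 = 4.9500
Escaped at iteration 1

Answer: 1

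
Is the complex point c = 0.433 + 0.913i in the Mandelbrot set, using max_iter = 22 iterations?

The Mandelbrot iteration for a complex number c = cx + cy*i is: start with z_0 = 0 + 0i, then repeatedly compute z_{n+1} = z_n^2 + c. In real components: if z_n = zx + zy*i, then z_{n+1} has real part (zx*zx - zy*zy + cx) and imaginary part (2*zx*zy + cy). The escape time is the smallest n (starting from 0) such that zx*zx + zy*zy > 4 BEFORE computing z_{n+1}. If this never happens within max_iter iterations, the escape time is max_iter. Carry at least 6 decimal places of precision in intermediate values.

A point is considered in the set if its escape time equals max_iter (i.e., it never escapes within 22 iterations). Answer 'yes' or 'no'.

z_0 = 0 + 0i, c = 0.4330 + 0.9130i
Iter 1: z = 0.4330 + 0.9130i, |z|^2 = 1.0211
Iter 2: z = -0.2131 + 1.7037i, |z|^2 = 2.9479
Iter 3: z = -2.4240 + 0.1870i, |z|^2 = 5.9110
Escaped at iteration 3

Answer: no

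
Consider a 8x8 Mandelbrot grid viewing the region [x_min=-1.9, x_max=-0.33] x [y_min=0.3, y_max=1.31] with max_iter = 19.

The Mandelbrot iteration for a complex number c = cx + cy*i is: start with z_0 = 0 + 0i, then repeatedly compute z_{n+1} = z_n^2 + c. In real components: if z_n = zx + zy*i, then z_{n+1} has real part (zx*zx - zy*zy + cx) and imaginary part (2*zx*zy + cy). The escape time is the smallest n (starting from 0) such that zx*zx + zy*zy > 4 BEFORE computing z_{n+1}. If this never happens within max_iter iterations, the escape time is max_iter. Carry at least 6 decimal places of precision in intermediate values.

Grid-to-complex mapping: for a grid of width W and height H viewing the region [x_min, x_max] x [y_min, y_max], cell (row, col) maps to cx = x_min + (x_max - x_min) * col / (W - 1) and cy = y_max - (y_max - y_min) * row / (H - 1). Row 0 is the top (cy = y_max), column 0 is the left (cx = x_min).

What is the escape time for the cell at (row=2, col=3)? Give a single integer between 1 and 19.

z_0 = 0 + 0i, c = -1.2271 + 1.0214i
Iter 1: z = -1.2271 + 1.0214i, |z|^2 = 2.5492
Iter 2: z = -0.7646 + -1.4854i, |z|^2 = 2.7911
Iter 3: z = -2.8491 + 3.2929i, |z|^2 = 18.9608
Escaped at iteration 3

Answer: 3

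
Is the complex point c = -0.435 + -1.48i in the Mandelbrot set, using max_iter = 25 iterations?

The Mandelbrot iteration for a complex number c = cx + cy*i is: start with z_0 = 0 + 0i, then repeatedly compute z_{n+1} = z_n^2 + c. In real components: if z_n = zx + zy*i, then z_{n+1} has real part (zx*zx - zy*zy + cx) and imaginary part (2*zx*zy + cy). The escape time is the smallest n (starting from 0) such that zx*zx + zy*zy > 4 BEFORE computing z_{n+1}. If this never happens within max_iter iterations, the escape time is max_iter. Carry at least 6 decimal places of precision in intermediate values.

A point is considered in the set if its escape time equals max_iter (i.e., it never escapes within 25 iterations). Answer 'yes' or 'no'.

Answer: no

Derivation:
z_0 = 0 + 0i, c = -0.4350 + -1.4800i
Iter 1: z = -0.4350 + -1.4800i, |z|^2 = 2.3796
Iter 2: z = -2.4362 + -0.1924i, |z|^2 = 5.9720
Escaped at iteration 2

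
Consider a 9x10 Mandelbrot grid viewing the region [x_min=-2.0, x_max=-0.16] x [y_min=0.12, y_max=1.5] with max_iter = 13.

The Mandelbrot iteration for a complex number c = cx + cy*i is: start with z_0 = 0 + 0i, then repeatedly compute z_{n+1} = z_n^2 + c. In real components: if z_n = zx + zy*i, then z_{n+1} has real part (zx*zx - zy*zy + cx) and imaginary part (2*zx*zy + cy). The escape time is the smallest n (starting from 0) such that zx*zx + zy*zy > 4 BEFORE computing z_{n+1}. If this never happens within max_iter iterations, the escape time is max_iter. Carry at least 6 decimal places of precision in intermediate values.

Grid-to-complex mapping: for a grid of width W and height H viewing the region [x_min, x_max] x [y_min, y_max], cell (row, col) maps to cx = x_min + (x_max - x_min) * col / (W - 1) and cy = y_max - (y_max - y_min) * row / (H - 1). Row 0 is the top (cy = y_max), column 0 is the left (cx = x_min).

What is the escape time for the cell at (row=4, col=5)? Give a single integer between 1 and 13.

z_0 = 0 + 0i, c = -0.8500 + 0.8867i
Iter 1: z = -0.8500 + 0.8867i, |z|^2 = 1.5087
Iter 2: z = -0.9137 + -0.6207i, |z|^2 = 1.2200
Iter 3: z = -0.4004 + 2.0208i, |z|^2 = 4.2442
Escaped at iteration 3

Answer: 3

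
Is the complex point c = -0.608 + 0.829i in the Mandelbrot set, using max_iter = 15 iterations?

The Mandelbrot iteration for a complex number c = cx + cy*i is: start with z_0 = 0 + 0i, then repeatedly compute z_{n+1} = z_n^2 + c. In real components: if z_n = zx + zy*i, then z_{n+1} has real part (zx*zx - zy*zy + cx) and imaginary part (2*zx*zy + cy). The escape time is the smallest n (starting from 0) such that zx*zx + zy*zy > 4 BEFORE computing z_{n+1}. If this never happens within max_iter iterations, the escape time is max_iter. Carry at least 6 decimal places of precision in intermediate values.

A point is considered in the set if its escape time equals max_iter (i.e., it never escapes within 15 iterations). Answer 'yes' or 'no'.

z_0 = 0 + 0i, c = -0.6080 + 0.8290i
Iter 1: z = -0.6080 + 0.8290i, |z|^2 = 1.0569
Iter 2: z = -0.9256 + -0.1791i, |z|^2 = 0.8888
Iter 3: z = 0.2166 + 1.1605i, |z|^2 = 1.3936
Iter 4: z = -1.9078 + 1.3318i, |z|^2 = 5.4133
Escaped at iteration 4

Answer: no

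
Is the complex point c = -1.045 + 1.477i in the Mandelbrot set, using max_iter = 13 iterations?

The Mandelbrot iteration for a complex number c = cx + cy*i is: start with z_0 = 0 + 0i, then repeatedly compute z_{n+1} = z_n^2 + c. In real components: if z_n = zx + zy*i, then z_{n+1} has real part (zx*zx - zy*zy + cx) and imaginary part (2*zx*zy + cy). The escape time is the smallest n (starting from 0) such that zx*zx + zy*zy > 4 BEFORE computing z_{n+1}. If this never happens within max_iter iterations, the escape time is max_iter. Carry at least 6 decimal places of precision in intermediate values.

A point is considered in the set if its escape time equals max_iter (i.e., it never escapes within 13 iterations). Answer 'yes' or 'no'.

Answer: no

Derivation:
z_0 = 0 + 0i, c = -1.0450 + 1.4770i
Iter 1: z = -1.0450 + 1.4770i, |z|^2 = 3.2736
Iter 2: z = -2.1345 + -1.6099i, |z|^2 = 7.1480
Escaped at iteration 2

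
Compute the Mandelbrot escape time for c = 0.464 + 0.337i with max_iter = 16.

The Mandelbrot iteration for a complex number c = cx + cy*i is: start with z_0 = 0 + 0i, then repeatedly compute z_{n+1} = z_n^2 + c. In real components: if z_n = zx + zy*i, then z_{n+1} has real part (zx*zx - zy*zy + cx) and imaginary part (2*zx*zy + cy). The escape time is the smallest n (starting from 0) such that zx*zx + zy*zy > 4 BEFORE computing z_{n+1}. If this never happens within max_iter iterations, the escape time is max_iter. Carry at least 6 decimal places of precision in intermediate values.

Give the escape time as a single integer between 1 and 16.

z_0 = 0 + 0i, c = 0.4640 + 0.3370i
Iter 1: z = 0.4640 + 0.3370i, |z|^2 = 0.3289
Iter 2: z = 0.5657 + 0.6497i, |z|^2 = 0.7422
Iter 3: z = 0.3619 + 1.0721i, |z|^2 = 1.2805
Iter 4: z = -0.5545 + 1.1130i, |z|^2 = 1.5463
Iter 5: z = -0.4673 + -0.8974i, |z|^2 = 1.0236
Iter 6: z = -0.1230 + 1.1756i, |z|^2 = 1.3972
Iter 7: z = -0.9030 + 0.0478i, |z|^2 = 0.8176
Iter 8: z = 1.2771 + 0.2506i, |z|^2 = 1.6937
Iter 9: z = 2.0321 + 0.9770i, |z|^2 = 5.0841
Escaped at iteration 9

Answer: 9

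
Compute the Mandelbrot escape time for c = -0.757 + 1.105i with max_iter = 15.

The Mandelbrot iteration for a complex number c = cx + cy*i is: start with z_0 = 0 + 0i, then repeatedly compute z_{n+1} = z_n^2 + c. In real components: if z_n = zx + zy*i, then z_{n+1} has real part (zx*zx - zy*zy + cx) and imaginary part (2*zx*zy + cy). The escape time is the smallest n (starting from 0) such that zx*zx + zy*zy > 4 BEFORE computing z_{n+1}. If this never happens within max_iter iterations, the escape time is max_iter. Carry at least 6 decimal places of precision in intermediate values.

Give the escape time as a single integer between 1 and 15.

z_0 = 0 + 0i, c = -0.7570 + 1.1050i
Iter 1: z = -0.7570 + 1.1050i, |z|^2 = 1.7941
Iter 2: z = -1.4050 + -0.5680i, |z|^2 = 2.2965
Iter 3: z = 0.8944 + 2.7010i, |z|^2 = 8.0951
Escaped at iteration 3

Answer: 3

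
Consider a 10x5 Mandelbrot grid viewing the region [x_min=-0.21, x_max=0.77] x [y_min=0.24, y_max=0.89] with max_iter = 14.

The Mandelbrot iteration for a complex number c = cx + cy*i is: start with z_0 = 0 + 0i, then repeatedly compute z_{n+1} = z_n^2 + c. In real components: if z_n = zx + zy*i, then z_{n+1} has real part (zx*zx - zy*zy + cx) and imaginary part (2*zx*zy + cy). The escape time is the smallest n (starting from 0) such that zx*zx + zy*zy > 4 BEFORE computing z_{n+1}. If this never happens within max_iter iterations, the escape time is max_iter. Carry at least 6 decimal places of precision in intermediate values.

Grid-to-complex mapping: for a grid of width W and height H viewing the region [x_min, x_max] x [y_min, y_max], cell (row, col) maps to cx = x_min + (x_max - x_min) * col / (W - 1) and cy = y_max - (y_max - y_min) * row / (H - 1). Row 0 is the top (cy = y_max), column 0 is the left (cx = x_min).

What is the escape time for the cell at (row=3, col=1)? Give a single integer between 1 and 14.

Answer: 14

Derivation:
z_0 = 0 + 0i, c = -0.1011 + 0.4025i
Iter 1: z = -0.1011 + 0.4025i, |z|^2 = 0.1722
Iter 2: z = -0.2529 + 0.3211i, |z|^2 = 0.1671
Iter 3: z = -0.1403 + 0.2401i, |z|^2 = 0.0773
Iter 4: z = -0.1391 + 0.3351i, |z|^2 = 0.1317
Iter 5: z = -0.1941 + 0.3093i, |z|^2 = 0.1333
Iter 6: z = -0.1591 + 0.2824i, |z|^2 = 0.1051
Iter 7: z = -0.1556 + 0.3126i, |z|^2 = 0.1219
Iter 8: z = -0.1746 + 0.3052i, |z|^2 = 0.1237
Iter 9: z = -0.1638 + 0.2959i, |z|^2 = 0.1144
Iter 10: z = -0.1618 + 0.3056i, |z|^2 = 0.1196
Iter 11: z = -0.1683 + 0.3036i, |z|^2 = 0.1205
Iter 12: z = -0.1650 + 0.3003i, |z|^2 = 0.1174
Iter 13: z = -0.1641 + 0.3034i, |z|^2 = 0.1190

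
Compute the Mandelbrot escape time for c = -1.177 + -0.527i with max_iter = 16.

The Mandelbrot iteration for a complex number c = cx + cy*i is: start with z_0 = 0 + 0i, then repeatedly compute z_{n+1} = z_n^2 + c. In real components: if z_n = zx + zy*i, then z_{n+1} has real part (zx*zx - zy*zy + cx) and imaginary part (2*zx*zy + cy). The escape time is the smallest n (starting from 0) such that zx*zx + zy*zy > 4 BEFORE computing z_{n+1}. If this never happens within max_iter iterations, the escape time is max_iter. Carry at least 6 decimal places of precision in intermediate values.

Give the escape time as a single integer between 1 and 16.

Answer: 4

Derivation:
z_0 = 0 + 0i, c = -1.1770 + -0.5270i
Iter 1: z = -1.1770 + -0.5270i, |z|^2 = 1.6631
Iter 2: z = -0.0694 + 0.7136i, |z|^2 = 0.5140
Iter 3: z = -1.6813 + -0.6260i, |z|^2 = 3.2189
Iter 4: z = 1.2580 + 1.5782i, |z|^2 = 4.0733
Escaped at iteration 4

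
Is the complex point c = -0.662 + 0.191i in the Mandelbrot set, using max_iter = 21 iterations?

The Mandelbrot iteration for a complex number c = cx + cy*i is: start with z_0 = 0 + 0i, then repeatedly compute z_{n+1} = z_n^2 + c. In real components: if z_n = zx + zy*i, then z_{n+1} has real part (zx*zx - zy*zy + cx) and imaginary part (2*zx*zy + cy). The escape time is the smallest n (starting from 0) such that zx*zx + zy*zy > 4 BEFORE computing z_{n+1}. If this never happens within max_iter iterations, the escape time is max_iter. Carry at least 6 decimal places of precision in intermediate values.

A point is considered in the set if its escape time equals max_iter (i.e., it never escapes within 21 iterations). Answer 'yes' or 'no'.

Answer: yes

Derivation:
z_0 = 0 + 0i, c = -0.6620 + 0.1910i
Iter 1: z = -0.6620 + 0.1910i, |z|^2 = 0.4747
Iter 2: z = -0.2602 + -0.0619i, |z|^2 = 0.0716
Iter 3: z = -0.5981 + 0.2232i, |z|^2 = 0.4076
Iter 4: z = -0.3541 + -0.0760i, |z|^2 = 0.1312
Iter 5: z = -0.5424 + 0.2448i, |z|^2 = 0.3541
Iter 6: z = -0.4277 + -0.0746i, |z|^2 = 0.1885
Iter 7: z = -0.4846 + 0.2548i, |z|^2 = 0.2998
Iter 8: z = -0.4921 + -0.0560i, |z|^2 = 0.2453
Iter 9: z = -0.4230 + 0.2461i, |z|^2 = 0.2395
Iter 10: z = -0.5436 + -0.0172i, |z|^2 = 0.2958
Iter 11: z = -0.3667 + 0.2097i, |z|^2 = 0.1785
Iter 12: z = -0.5715 + 0.0372i, |z|^2 = 0.3279
Iter 13: z = -0.3368 + 0.1485i, |z|^2 = 0.1355
Iter 14: z = -0.5706 + 0.0910i, |z|^2 = 0.3339
Iter 15: z = -0.3447 + 0.0872i, |z|^2 = 0.1264
Iter 16: z = -0.5508 + 0.1309i, |z|^2 = 0.3205
Iter 17: z = -0.3758 + 0.0468i, |z|^2 = 0.1434
Iter 18: z = -0.5230 + 0.1558i, |z|^2 = 0.2978
Iter 19: z = -0.4128 + 0.0280i, |z|^2 = 0.1712
Iter 20: z = -0.4924 + 0.1679i, |z|^2 = 0.2706
Did not escape in 21 iterations → in set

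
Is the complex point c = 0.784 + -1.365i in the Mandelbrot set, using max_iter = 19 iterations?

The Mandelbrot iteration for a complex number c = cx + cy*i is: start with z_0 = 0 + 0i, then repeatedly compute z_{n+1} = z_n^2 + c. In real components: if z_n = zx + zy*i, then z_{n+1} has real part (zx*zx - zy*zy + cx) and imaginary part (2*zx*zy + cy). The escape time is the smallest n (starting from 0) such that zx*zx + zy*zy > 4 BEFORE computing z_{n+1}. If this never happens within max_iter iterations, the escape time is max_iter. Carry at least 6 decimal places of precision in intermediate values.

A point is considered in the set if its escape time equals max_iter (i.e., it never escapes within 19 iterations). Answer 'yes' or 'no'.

z_0 = 0 + 0i, c = 0.7840 + -1.3650i
Iter 1: z = 0.7840 + -1.3650i, |z|^2 = 2.4779
Iter 2: z = -0.4646 + -3.5053i, |z|^2 = 12.5031
Escaped at iteration 2

Answer: no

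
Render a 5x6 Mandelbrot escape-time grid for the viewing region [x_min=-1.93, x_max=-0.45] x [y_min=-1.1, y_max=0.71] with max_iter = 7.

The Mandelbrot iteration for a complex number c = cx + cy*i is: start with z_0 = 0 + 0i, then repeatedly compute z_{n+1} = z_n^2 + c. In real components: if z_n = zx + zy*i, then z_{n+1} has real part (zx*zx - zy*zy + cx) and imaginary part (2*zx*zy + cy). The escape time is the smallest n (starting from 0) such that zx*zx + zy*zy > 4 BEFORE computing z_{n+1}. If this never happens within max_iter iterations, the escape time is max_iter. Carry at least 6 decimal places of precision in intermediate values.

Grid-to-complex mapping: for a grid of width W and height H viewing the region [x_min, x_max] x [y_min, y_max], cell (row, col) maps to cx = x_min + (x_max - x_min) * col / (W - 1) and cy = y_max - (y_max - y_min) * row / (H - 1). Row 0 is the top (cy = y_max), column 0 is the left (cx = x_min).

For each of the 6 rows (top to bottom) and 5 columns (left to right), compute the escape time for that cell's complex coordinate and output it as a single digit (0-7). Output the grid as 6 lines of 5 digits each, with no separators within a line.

Answer: 13347
34777
77777
34777
13347
12334

Derivation:
(row=0, col=0): c = -1.9300 + 0.7100i → escape time 1
(row=0, col=1): c = -1.5600 + 0.7100i → escape time 3
(row=0, col=2): c = -1.1900 + 0.7100i → escape time 3
(row=0, col=3): c = -0.8200 + 0.7100i → escape time 4
(row=0, col=4): c = -0.4500 + 0.7100i → escape time 7
(row=1, col=0): c = -1.9300 + 0.3480i → escape time 3
(row=1, col=1): c = -1.5600 + 0.3480i → escape time 4
(row=1, col=2): c = -1.1900 + 0.3480i → escape time 7
(row=1, col=3): c = -0.8200 + 0.3480i → escape time 7
(row=1, col=4): c = -0.4500 + 0.3480i → escape time 7
(row=2, col=0): c = -1.9300 + -0.0140i → escape time 7
(row=2, col=1): c = -1.5600 + -0.0140i → escape time 7
(row=2, col=2): c = -1.1900 + -0.0140i → escape time 7
(row=2, col=3): c = -0.8200 + -0.0140i → escape time 7
(row=2, col=4): c = -0.4500 + -0.0140i → escape time 7
(row=3, col=0): c = -1.9300 + -0.3760i → escape time 3
(row=3, col=1): c = -1.5600 + -0.3760i → escape time 4
(row=3, col=2): c = -1.1900 + -0.3760i → escape time 7
(row=3, col=3): c = -0.8200 + -0.3760i → escape time 7
(row=3, col=4): c = -0.4500 + -0.3760i → escape time 7
(row=4, col=0): c = -1.9300 + -0.7380i → escape time 1
(row=4, col=1): c = -1.5600 + -0.7380i → escape time 3
(row=4, col=2): c = -1.1900 + -0.7380i → escape time 3
(row=4, col=3): c = -0.8200 + -0.7380i → escape time 4
(row=4, col=4): c = -0.4500 + -0.7380i → escape time 7
(row=5, col=0): c = -1.9300 + -1.1000i → escape time 1
(row=5, col=1): c = -1.5600 + -1.1000i → escape time 2
(row=5, col=2): c = -1.1900 + -1.1000i → escape time 3
(row=5, col=3): c = -0.8200 + -1.1000i → escape time 3
(row=5, col=4): c = -0.4500 + -1.1000i → escape time 4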